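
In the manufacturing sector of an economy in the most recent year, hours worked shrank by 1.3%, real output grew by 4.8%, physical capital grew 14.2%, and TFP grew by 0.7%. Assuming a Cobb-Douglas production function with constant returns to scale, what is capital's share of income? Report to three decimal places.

0.348

gY = gA + α·gK + (1−α)·gL, so gY − gA − gL = α(gK − gL).
4.8 − 0.7 + 1.3 = α × (14.2 − (-1.3)).
5.4 = 15.5 α, so α = 0.34839.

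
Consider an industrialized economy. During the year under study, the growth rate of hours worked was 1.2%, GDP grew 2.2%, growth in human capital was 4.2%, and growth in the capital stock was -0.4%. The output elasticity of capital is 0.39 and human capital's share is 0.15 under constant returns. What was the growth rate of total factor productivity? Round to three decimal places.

Labor's share = 1 − 0.39 − 0.15 = 0.46.
The capital stock: 0.39 × (-0.4) = -0.156 pp.
Human capital: 0.15 × 4.2 = 0.63 pp.
Hours worked: 0.46 × 1.2 = 0.552 pp.
TFP growth = 2.2 − 1.026 = 1.174%.

Total factor productivity growth was 1.174%.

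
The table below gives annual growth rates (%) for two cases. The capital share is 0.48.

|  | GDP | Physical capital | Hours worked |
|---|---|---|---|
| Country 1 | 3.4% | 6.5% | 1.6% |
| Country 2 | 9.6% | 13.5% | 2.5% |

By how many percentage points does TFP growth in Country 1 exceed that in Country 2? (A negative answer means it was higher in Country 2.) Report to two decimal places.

-2.37 percentage points

Labor's share = 1 − 0.48 = 0.52.
Country 1: TFP = 3.4 − 3.12 − 0.832 = -0.552%.
Country 2: TFP = 9.6 − 6.48 − 1.3 = 1.82%.
Difference = -0.552 − (1.82) = -2.372 pp.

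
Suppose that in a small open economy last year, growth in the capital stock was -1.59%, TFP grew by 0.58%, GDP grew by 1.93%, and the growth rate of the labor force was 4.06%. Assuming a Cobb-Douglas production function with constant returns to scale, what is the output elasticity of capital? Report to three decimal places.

gY = gA + α·gK + (1−α)·gL, so gY − gA − gL = α(gK − gL).
1.93 − 0.58 − 4.06 = α × (-1.59 − 4.06).
-2.71 = -5.65 α, so α = 0.47965.

The output elasticity of capital is 0.480.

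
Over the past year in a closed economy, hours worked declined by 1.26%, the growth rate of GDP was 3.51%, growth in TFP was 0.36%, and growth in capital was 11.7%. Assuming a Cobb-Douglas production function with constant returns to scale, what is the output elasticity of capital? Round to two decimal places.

gY = gA + α·gK + (1−α)·gL, so gY − gA − gL = α(gK − gL).
3.51 − 0.36 + 1.26 = α × (11.7 − (-1.26)).
4.41 = 12.96 α, so α = 0.3403.

The output elasticity of capital is 0.34.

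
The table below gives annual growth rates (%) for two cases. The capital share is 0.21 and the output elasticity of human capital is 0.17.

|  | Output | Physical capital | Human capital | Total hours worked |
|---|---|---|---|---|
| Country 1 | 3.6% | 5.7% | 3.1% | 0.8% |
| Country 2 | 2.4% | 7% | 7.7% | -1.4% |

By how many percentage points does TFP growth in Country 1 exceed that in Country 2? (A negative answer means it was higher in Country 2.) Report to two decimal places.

Labor's share = 1 − 0.21 − 0.17 = 0.62.
Country 1: TFP = 3.6 − 1.197 − 0.527 − 0.496 = 1.38%.
Country 2: TFP = 2.4 − 1.47 − 1.309 + 0.868 = 0.489%.
Difference = 1.38 − (0.489) = 0.891 pp.

0.89 percentage points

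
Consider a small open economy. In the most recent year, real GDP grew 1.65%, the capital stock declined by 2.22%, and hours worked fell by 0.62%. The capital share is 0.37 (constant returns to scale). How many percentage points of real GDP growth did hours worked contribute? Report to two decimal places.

Labor's share = 1 − 0.37 = 0.63.
Contribution = share × growth = 0.63 × (-0.62) = -0.3906 pp.

-0.39 percentage points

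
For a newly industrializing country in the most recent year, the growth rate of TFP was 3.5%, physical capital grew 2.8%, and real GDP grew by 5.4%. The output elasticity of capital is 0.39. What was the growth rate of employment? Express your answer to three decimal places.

Labor's share = 1 − 0.39 = 0.61.
gY = gA + 0.39×2.8 + 0.61×g.
0.61×g = 5.4 − 3.5 − 1.092 = 0.808.
g = 0.808 / 0.61 = 1.32459%.

1.325%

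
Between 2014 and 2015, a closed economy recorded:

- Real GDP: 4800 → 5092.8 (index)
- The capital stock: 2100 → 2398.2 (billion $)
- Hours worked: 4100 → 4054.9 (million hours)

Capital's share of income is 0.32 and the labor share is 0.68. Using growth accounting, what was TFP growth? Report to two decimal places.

2.30%

Real GDP growth = (5092.8 − 4800) / 4800 = 6.1%.
The capital stock growth = (2398.2 − 2100) / 2100 = 14.2%.
Hours worked growth = (4054.9 − 4100) / 4100 = -1.1%.
Labor's share = 1 − 0.32 = 0.68.
The capital stock: 0.32 × 14.2 = 4.544 pp.
Hours worked: 0.68 × (-1.1) = -0.748 pp.
TFP growth = 6.1 − 3.796 = 2.304%.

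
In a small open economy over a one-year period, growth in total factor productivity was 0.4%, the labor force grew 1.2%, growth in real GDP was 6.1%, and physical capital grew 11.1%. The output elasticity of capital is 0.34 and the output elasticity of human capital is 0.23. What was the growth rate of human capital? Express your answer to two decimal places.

6.13%

Labor's share = 1 − 0.34 − 0.23 = 0.43.
gY = gA + 0.34×11.1 + 0.43×1.2 + 0.23×g.
0.23×g = 6.1 − 0.4 − 4.29 = 1.41.
g = 1.41 / 0.23 = 6.1304%.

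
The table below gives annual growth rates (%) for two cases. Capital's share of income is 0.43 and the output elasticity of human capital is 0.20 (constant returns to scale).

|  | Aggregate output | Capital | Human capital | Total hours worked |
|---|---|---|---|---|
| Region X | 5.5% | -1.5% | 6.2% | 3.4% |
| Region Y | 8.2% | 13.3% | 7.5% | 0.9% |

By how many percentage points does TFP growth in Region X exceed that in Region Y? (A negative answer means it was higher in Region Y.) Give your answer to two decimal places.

3.00 percentage points

Labor's share = 1 − 0.43 − 0.2 = 0.37.
Region X: TFP = 5.5 + 0.645 − 1.24 − 1.258 = 3.647%.
Region Y: TFP = 8.2 − 5.719 − 1.5 − 0.333 = 0.648%.
Difference = 3.647 − (0.648) = 2.999 pp.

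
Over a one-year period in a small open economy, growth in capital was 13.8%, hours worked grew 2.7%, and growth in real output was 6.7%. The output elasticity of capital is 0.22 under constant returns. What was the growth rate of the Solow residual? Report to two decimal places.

1.56%

Labor's share = 1 − 0.22 = 0.78.
Capital: 0.22 × 13.8 = 3.036 pp.
Hours worked: 0.78 × 2.7 = 2.106 pp.
TFP growth = 6.7 − 5.142 = 1.558%.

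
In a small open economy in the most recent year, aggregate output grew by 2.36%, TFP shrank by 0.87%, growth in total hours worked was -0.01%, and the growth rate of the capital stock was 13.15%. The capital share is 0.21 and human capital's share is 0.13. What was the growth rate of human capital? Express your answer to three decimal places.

Labor's share = 1 − 0.21 − 0.13 = 0.66.
gY = gA + 0.21×13.15 + 0.66×(-0.01) + 0.13×g.
0.13×g = 2.36 + 0.87 − 2.7549 = 0.4751.
g = 0.4751 / 0.13 = 3.65462%.

3.655%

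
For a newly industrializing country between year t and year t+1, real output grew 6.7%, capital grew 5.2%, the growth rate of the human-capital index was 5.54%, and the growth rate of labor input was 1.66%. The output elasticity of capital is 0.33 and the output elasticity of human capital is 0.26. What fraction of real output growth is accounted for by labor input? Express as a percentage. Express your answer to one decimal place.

Labor's share = 1 − 0.33 − 0.26 = 0.41.
Labor input contributed 0.41 × 1.66 = 0.6806 pp.
Share of growth = 0.6806 / 6.7 × 100 = 10.158%.

10.2%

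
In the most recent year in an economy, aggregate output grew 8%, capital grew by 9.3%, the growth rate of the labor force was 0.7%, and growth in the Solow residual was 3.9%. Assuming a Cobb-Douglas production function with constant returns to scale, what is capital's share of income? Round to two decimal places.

gY = gA + α·gK + (1−α)·gL, so gY − gA − gL = α(gK − gL).
8 − 3.9 − 0.7 = α × (9.3 − 0.7).
3.4 = 8.6 α, so α = 0.3953.

0.40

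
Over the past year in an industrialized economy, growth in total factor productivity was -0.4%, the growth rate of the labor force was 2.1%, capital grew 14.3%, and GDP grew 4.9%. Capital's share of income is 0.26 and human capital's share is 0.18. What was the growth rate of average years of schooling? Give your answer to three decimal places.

2.256%

Labor's share = 1 − 0.26 − 0.18 = 0.56.
gY = gA + 0.26×14.3 + 0.56×2.1 + 0.18×g.
0.18×g = 4.9 + 0.4 − 4.894 = 0.406.
g = 0.406 / 0.18 = 2.25556%.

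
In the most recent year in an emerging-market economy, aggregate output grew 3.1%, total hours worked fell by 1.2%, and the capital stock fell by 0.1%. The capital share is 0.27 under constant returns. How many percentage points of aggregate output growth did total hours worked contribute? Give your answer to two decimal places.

Labor's share = 1 − 0.27 = 0.73.
Contribution = share × growth = 0.73 × (-1.2) = -0.876 pp.

-0.88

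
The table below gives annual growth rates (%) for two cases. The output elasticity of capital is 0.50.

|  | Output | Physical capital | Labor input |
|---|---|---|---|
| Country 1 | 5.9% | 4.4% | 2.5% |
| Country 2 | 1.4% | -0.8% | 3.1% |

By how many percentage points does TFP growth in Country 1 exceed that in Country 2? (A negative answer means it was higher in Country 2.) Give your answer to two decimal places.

2.20 percentage points

Labor's share = 1 − 0.5 = 0.5.
Country 1: TFP = 5.9 − 2.2 − 1.25 = 2.45%.
Country 2: TFP = 1.4 + 0.4 − 1.55 = 0.25%.
Difference = 2.45 − (0.25) = 2.2 pp.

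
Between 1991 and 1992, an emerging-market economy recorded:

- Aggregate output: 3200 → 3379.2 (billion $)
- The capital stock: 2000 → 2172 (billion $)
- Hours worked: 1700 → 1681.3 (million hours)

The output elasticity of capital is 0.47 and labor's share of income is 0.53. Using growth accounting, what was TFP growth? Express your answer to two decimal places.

Aggregate output growth = (3379.2 − 3200) / 3200 = 5.6%.
The capital stock growth = (2172 − 2000) / 2000 = 8.6%.
Hours worked growth = (1681.3 − 1700) / 1700 = -1.1%.
Labor's share = 1 − 0.47 = 0.53.
The capital stock: 0.47 × 8.6 = 4.042 pp.
Hours worked: 0.53 × (-1.1) = -0.583 pp.
TFP growth = 5.6 − 3.459 = 2.141%.

TFP grew 2.14%.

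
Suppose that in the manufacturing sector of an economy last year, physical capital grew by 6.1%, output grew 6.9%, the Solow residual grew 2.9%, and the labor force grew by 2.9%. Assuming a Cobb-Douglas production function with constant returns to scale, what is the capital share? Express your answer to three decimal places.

gY = gA + α·gK + (1−α)·gL, so gY − gA − gL = α(gK − gL).
6.9 − 2.9 − 2.9 = α × (6.1 − 2.9).
1.1 = 3.2 α, so α = 0.34375.

α = 0.344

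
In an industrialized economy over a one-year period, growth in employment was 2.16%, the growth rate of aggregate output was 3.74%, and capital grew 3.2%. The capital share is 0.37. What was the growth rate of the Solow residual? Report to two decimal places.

Labor's share = 1 − 0.37 = 0.63.
Capital: 0.37 × 3.2 = 1.184 pp.
Employment: 0.63 × 2.16 = 1.3608 pp.
TFP growth = 3.74 − 2.5448 = 1.1952%.

The Solow residual growth was 1.20%.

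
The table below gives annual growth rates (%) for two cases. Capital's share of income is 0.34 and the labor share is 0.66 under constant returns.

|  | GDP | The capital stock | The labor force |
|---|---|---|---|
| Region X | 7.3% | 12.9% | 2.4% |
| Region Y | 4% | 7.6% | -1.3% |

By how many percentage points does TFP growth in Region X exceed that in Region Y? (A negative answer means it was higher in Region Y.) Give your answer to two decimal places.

-0.94 percentage points

Labor's share = 1 − 0.34 = 0.66.
Region X: TFP = 7.3 − 4.386 − 1.584 = 1.33%.
Region Y: TFP = 4 − 2.584 + 0.858 = 2.274%.
Difference = 1.33 − (2.274) = -0.944 pp.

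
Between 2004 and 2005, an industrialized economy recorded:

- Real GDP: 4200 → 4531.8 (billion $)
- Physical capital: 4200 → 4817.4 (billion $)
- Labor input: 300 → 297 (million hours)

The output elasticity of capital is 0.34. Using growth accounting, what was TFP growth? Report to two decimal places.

Real GDP growth = (4531.8 − 4200) / 4200 = 7.9%.
Physical capital growth = (4817.4 − 4200) / 4200 = 14.7%.
Labor input growth = (297 − 300) / 300 = -1%.
Labor's share = 1 − 0.34 = 0.66.
Physical capital: 0.34 × 14.7 = 4.998 pp.
Labor input: 0.66 × (-1) = -0.66 pp.
TFP growth = 7.9 − 4.338 = 3.562%.

TFP growth was 3.56%.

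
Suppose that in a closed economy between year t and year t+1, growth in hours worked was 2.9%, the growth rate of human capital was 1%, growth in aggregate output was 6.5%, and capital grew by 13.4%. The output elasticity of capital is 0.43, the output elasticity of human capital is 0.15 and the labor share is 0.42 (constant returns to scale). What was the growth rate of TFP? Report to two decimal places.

Labor's share = 1 − 0.43 − 0.15 = 0.42.
Capital: 0.43 × 13.4 = 5.762 pp.
Human capital: 0.15 × 1 = 0.15 pp.
Hours worked: 0.42 × 2.9 = 1.218 pp.
TFP growth = 6.5 − 7.13 = -0.63%.

-0.63%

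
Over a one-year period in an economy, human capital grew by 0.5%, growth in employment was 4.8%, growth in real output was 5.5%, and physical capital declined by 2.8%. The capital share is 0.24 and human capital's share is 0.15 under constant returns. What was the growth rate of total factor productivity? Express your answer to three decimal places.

Labor's share = 1 − 0.24 − 0.15 = 0.61.
Physical capital: 0.24 × (-2.8) = -0.672 pp.
Human capital: 0.15 × 0.5 = 0.075 pp.
Employment: 0.61 × 4.8 = 2.928 pp.
TFP growth = 5.5 − 2.331 = 3.169%.

Total factor productivity growth was 3.169%.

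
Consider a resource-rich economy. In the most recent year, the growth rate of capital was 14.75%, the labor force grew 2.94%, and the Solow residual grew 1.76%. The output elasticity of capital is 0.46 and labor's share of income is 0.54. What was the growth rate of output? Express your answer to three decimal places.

Labor's share = 1 − 0.46 = 0.54.
Capital: 0.46 × 14.75 = 6.785 pp.
The labor force: 0.54 × 2.94 = 1.5876 pp.
Output growth = 1.76 + 8.3726 = 10.1326%.

10.133%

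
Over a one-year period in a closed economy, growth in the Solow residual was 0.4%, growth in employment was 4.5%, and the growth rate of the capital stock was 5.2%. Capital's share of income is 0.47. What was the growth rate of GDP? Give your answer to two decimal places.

Labor's share = 1 − 0.47 = 0.53.
The capital stock: 0.47 × 5.2 = 2.444 pp.
Employment: 0.53 × 4.5 = 2.385 pp.
Output growth = 0.4 + 4.829 = 5.229%.

5.23%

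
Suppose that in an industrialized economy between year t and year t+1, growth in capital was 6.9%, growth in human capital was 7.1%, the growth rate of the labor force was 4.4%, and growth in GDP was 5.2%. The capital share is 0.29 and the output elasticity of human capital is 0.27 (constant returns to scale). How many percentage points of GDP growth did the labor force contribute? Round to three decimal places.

Labor's share = 1 − 0.29 − 0.27 = 0.44.
Contribution = share × growth = 0.44 × 4.4 = 1.936 pp.

1.936 percentage points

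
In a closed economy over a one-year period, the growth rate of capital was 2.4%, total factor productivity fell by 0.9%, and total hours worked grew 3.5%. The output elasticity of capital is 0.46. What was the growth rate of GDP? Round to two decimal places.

2.09%

Labor's share = 1 − 0.46 = 0.54.
Capital: 0.46 × 2.4 = 1.104 pp.
Total hours worked: 0.54 × 3.5 = 1.89 pp.
Output growth = -0.9 + 2.994 = 2.094%.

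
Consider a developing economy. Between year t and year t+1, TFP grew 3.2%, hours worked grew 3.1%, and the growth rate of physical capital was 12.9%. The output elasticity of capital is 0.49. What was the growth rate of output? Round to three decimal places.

Labor's share = 1 − 0.49 = 0.51.
Physical capital: 0.49 × 12.9 = 6.321 pp.
Hours worked: 0.51 × 3.1 = 1.581 pp.
Output growth = 3.2 + 7.902 = 11.102%.

11.102%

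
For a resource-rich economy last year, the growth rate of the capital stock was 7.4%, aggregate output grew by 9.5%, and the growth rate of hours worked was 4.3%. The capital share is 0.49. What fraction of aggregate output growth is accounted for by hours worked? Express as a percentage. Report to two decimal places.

Hours worked accounted for 23.08% of growth.

Labor's share = 1 − 0.49 = 0.51.
Hours worked contributed 0.51 × 4.3 = 2.193 pp.
Share of growth = 2.193 / 9.5 × 100 = 23.0842%.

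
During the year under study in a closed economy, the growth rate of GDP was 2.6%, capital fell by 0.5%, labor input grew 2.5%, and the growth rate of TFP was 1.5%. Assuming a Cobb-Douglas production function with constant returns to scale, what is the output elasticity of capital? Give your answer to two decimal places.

gY = gA + α·gK + (1−α)·gL, so gY − gA − gL = α(gK − gL).
2.6 − 1.5 − 2.5 = α × (-0.5 − 2.5).
-1.4 = -3 α, so α = 0.4667.

The output elasticity of capital is 0.47.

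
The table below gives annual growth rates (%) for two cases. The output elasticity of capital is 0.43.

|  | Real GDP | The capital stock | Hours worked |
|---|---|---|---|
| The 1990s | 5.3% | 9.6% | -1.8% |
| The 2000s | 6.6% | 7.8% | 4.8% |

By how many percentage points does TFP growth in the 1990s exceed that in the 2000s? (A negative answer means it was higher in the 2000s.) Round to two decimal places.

Labor's share = 1 − 0.43 = 0.57.
The 1990s: TFP = 5.3 − 4.128 + 1.026 = 2.198%.
The 2000s: TFP = 6.6 − 3.354 − 2.736 = 0.51%.
Difference = 2.198 − (0.51) = 1.688 pp.

1.69 percentage points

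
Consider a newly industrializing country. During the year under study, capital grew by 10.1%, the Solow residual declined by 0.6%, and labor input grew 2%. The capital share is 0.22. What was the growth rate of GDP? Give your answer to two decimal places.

Labor's share = 1 − 0.22 = 0.78.
Capital: 0.22 × 10.1 = 2.222 pp.
Labor input: 0.78 × 2 = 1.56 pp.
Output growth = -0.6 + 3.782 = 3.182%.

3.18%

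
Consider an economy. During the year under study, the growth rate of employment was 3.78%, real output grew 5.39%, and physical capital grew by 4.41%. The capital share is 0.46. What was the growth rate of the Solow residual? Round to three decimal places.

Labor's share = 1 − 0.46 = 0.54.
Physical capital: 0.46 × 4.41 = 2.0286 pp.
Employment: 0.54 × 3.78 = 2.0412 pp.
TFP growth = 5.39 − 4.0698 = 1.3202%.

The Solow residual grew 1.320%.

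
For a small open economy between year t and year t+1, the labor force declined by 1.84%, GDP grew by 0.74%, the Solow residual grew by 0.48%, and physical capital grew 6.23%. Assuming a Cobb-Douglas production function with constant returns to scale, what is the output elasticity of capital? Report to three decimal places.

α = 0.260

gY = gA + α·gK + (1−α)·gL, so gY − gA − gL = α(gK − gL).
0.74 − 0.48 + 1.84 = α × (6.23 − (-1.84)).
2.1 = 8.07 α, so α = 0.26022.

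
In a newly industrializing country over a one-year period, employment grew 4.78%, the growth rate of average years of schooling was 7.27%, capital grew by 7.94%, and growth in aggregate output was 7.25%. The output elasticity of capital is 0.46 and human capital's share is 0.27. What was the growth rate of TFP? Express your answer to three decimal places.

Labor's share = 1 − 0.46 − 0.27 = 0.27.
Capital: 0.46 × 7.94 = 3.6524 pp.
Average years of schooling: 0.27 × 7.27 = 1.9629 pp.
Employment: 0.27 × 4.78 = 1.2906 pp.
TFP growth = 7.25 − 6.9059 = 0.3441%.

0.344%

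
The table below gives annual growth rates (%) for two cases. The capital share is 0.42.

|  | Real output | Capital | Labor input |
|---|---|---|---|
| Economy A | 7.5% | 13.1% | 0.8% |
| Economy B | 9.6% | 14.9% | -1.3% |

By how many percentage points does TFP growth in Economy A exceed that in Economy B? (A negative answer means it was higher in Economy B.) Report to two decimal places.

-2.56 percentage points

Labor's share = 1 − 0.42 = 0.58.
Economy A: TFP = 7.5 − 5.502 − 0.464 = 1.534%.
Economy B: TFP = 9.6 − 6.258 + 0.754 = 4.096%.
Difference = 1.534 − (4.096) = -2.562 pp.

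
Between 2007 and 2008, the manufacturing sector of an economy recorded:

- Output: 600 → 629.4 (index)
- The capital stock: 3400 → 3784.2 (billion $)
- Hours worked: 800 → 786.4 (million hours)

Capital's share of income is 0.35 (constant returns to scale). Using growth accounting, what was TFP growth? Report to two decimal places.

2.05%

Output growth = (629.4 − 600) / 600 = 4.9%.
The capital stock growth = (3784.2 − 3400) / 3400 = 11.3%.
Hours worked growth = (786.4 − 800) / 800 = -1.7%.
Labor's share = 1 − 0.35 = 0.65.
The capital stock: 0.35 × 11.3 = 3.955 pp.
Hours worked: 0.65 × (-1.7) = -1.105 pp.
TFP growth = 4.9 − 2.85 = 2.05%.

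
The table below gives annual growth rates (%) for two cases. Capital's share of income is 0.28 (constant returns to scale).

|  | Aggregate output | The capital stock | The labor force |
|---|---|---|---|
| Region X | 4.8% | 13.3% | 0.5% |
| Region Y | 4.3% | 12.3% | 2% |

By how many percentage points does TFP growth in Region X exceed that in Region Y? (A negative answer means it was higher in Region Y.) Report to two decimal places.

Labor's share = 1 − 0.28 = 0.72.
Region X: TFP = 4.8 − 3.724 − 0.36 = 0.716%.
Region Y: TFP = 4.3 − 3.444 − 1.44 = -0.584%.
Difference = 0.716 − (-0.584) = 1.3 pp.

1.30 percentage points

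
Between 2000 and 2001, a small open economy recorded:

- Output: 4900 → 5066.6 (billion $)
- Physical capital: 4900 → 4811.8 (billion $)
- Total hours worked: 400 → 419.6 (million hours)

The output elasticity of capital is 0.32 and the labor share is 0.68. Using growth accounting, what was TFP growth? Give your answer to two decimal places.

TFP grew 0.64%.

Output growth = (5066.6 − 4900) / 4900 = 3.4%.
Physical capital growth = (4811.8 − 4900) / 4900 = -1.8%.
Total hours worked growth = (419.6 − 400) / 400 = 4.9%.
Labor's share = 1 − 0.32 = 0.68.
Physical capital: 0.32 × (-1.8) = -0.576 pp.
Total hours worked: 0.68 × 4.9 = 3.332 pp.
TFP growth = 3.4 − 2.756 = 0.644%.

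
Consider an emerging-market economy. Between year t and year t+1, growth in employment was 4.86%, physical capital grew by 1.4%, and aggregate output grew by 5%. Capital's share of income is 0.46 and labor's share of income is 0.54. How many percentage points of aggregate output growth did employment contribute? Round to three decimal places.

Labor's share = 1 − 0.46 = 0.54.
Contribution = share × growth = 0.54 × 4.86 = 2.6244 pp.

2.624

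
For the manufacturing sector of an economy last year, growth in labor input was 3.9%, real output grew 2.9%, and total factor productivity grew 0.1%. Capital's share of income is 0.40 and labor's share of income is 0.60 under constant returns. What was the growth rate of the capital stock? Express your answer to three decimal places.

1.150%

Labor's share = 1 − 0.4 = 0.6.
gY = gA + 0.6×3.9 + 0.4×g.
0.4×g = 2.9 − 0.1 − 2.34 = 0.46.
g = 0.46 / 0.4 = 1.15%.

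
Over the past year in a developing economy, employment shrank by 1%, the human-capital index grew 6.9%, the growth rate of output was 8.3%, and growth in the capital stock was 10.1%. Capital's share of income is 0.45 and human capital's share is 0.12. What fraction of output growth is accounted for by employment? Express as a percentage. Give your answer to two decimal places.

Labor's share = 1 − 0.45 − 0.12 = 0.43.
Employment contributed 0.43 × (-1) = -0.43 pp.
Share of growth = -0.43 / 8.3 × 100 = -5.1807%.

-5.18%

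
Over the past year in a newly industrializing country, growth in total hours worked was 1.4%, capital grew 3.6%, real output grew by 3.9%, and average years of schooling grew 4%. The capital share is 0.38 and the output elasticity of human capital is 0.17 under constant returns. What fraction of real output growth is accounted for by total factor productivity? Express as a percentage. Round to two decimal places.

Labor's share = 1 − 0.38 − 0.17 = 0.45.
Capital: 0.38 × 3.6 = 1.368 pp.
Average years of schooling: 0.17 × 4 = 0.68 pp.
Total hours worked: 0.45 × 1.4 = 0.63 pp.
TFP growth = 3.9 − 2.678 = 1.222%.
TFP share of growth = 1.222 / 3.9 × 100 = 31.3333%.

Total factor productivity accounted for 31.33% of growth.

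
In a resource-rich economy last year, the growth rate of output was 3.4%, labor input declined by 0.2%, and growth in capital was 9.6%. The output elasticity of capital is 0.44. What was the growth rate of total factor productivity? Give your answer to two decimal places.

Labor's share = 1 − 0.44 = 0.56.
Capital: 0.44 × 9.6 = 4.224 pp.
Labor input: 0.56 × (-0.2) = -0.112 pp.
TFP growth = 3.4 − 4.112 = -0.712%.

-0.71%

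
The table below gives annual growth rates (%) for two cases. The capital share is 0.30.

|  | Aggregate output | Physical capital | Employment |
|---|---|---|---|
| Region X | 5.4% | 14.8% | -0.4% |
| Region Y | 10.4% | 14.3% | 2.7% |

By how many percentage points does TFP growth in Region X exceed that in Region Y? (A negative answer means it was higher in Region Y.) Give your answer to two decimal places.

Labor's share = 1 − 0.3 = 0.7.
Region X: TFP = 5.4 − 4.44 + 0.28 = 1.24%.
Region Y: TFP = 10.4 − 4.29 − 1.89 = 4.22%.
Difference = 1.24 − (4.22) = -2.98 pp.

-2.98 percentage points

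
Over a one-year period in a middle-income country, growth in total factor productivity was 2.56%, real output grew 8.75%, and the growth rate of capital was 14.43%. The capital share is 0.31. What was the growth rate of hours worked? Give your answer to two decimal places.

Labor's share = 1 − 0.31 = 0.69.
gY = gA + 0.31×14.43 + 0.69×g.
0.69×g = 8.75 − 2.56 − 4.4733 = 1.7167.
g = 1.7167 / 0.69 = 2.488%.

2.49%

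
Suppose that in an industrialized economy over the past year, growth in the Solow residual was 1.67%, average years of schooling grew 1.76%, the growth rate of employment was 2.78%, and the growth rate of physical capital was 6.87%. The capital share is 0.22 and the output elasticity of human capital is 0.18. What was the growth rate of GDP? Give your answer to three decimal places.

5.166%

Labor's share = 1 − 0.22 − 0.18 = 0.6.
Physical capital: 0.22 × 6.87 = 1.5114 pp.
Average years of schooling: 0.18 × 1.76 = 0.3168 pp.
Employment: 0.6 × 2.78 = 1.668 pp.
Output growth = 1.67 + 3.4962 = 5.1662%.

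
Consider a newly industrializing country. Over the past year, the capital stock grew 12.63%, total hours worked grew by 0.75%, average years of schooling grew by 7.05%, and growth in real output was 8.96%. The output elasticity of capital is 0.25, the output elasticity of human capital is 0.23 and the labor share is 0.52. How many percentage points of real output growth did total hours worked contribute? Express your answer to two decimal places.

Labor's share = 1 − 0.25 − 0.23 = 0.52.
Contribution = share × growth = 0.52 × 0.75 = 0.39 pp.

0.39 percentage points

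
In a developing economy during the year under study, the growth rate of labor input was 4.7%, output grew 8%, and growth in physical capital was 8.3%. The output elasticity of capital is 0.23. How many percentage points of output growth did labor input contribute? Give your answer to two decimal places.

Labor's share = 1 − 0.23 = 0.77.
Contribution = share × growth = 0.77 × 4.7 = 3.619 pp.

3.62 pp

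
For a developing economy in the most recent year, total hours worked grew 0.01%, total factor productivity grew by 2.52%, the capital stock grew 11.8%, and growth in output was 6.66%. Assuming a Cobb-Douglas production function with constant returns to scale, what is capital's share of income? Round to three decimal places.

α = 0.350

gY = gA + α·gK + (1−α)·gL, so gY − gA − gL = α(gK − gL).
6.66 − 2.52 − 0.01 = α × (11.8 − 0.01).
4.13 = 11.79 α, so α = 0.3503.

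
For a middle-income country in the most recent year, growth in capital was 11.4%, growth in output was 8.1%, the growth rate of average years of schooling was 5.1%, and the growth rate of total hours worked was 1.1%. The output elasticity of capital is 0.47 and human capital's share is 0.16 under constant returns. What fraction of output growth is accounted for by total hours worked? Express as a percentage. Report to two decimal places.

Labor's share = 1 − 0.47 − 0.16 = 0.37.
Total hours worked contributed 0.37 × 1.1 = 0.407 pp.
Share of growth = 0.407 / 8.1 × 100 = 5.0247%.

5.02%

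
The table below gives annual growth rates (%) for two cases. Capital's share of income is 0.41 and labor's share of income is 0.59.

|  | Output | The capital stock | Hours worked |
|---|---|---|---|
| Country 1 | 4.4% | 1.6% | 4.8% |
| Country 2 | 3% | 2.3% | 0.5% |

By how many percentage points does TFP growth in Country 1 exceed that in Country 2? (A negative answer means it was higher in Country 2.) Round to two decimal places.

-0.85 percentage points

Labor's share = 1 − 0.41 = 0.59.
Country 1: TFP = 4.4 − 0.656 − 2.832 = 0.912%.
Country 2: TFP = 3 − 0.943 − 0.295 = 1.762%.
Difference = 0.912 − (1.762) = -0.85 pp.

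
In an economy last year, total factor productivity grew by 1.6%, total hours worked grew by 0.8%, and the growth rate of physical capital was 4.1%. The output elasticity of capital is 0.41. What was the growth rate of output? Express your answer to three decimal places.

Labor's share = 1 − 0.41 = 0.59.
Physical capital: 0.41 × 4.1 = 1.681 pp.
Total hours worked: 0.59 × 0.8 = 0.472 pp.
Output growth = 1.6 + 2.153 = 3.753%.

3.753%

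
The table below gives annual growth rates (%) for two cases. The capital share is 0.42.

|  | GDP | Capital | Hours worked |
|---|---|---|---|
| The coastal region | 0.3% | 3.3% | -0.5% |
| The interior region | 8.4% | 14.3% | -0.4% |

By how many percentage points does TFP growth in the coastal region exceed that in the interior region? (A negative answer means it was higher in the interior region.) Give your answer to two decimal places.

Labor's share = 1 − 0.42 = 0.58.
The coastal region: TFP = 0.3 − 1.386 + 0.29 = -0.796%.
The interior region: TFP = 8.4 − 6.006 + 0.232 = 2.626%.
Difference = -0.796 − (2.626) = -3.422 pp.

-3.42 percentage points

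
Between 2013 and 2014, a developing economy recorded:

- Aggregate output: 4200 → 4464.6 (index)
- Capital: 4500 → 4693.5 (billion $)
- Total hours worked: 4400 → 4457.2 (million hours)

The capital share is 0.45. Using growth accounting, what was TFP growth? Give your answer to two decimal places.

Aggregate output growth = (4464.6 − 4200) / 4200 = 6.3%.
Capital growth = (4693.5 − 4500) / 4500 = 4.3%.
Total hours worked growth = (4457.2 − 4400) / 4400 = 1.3%.
Labor's share = 1 − 0.45 = 0.55.
Capital: 0.45 × 4.3 = 1.935 pp.
Total hours worked: 0.55 × 1.3 = 0.715 pp.
TFP growth = 6.3 − 2.65 = 3.65%.

3.65%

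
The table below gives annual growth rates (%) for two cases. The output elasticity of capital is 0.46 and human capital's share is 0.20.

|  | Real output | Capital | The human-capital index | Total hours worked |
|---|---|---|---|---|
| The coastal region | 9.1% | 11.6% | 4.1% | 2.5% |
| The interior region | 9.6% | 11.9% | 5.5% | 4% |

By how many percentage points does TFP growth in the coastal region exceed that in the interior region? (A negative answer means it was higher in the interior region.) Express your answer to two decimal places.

Labor's share = 1 − 0.46 − 0.2 = 0.34.
The coastal region: TFP = 9.1 − 5.336 − 0.82 − 0.85 = 2.094%.
The interior region: TFP = 9.6 − 5.474 − 1.1 − 1.36 = 1.666%.
Difference = 2.094 − (1.666) = 0.428 pp.

0.43 percentage points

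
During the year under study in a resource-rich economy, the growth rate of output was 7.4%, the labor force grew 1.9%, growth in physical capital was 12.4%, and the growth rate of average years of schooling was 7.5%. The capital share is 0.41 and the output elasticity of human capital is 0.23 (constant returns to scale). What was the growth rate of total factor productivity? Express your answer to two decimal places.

Labor's share = 1 − 0.41 − 0.23 = 0.36.
Physical capital: 0.41 × 12.4 = 5.084 pp.
Average years of schooling: 0.23 × 7.5 = 1.725 pp.
The labor force: 0.36 × 1.9 = 0.684 pp.
TFP growth = 7.4 − 7.493 = -0.093%.

-0.09%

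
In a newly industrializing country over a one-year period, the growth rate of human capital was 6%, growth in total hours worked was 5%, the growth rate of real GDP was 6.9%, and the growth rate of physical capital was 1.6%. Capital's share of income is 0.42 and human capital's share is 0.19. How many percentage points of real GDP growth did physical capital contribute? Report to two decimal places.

0.67 percentage points

Contribution = share × growth = 0.42 × 1.6 = 0.672 pp.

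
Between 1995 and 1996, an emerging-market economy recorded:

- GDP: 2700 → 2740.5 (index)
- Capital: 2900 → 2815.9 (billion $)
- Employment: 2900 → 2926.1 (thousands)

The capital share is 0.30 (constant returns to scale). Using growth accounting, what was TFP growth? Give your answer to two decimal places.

TFP grew 1.74%.

GDP growth = (2740.5 − 2700) / 2700 = 1.5%.
Capital growth = (2815.9 − 2900) / 2900 = -2.9%.
Employment growth = (2926.1 − 2900) / 2900 = 0.9%.
Labor's share = 1 − 0.3 = 0.7.
Capital: 0.3 × (-2.9) = -0.87 pp.
Employment: 0.7 × 0.9 = 0.63 pp.
TFP growth = 1.5 + 0.24 = 1.74%.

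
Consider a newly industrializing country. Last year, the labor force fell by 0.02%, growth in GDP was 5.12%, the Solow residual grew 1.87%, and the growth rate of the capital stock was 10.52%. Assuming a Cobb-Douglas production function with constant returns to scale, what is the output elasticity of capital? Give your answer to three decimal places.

gY = gA + α·gK + (1−α)·gL, so gY − gA − gL = α(gK − gL).
5.12 − 1.87 + 0.02 = α × (10.52 − (-0.02)).
3.27 = 10.54 α, so α = 0.31025.

0.310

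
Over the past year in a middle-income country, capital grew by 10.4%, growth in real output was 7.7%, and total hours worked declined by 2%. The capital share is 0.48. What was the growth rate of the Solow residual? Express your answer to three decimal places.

Labor's share = 1 − 0.48 = 0.52.
Capital: 0.48 × 10.4 = 4.992 pp.
Total hours worked: 0.52 × (-2) = -1.04 pp.
TFP growth = 7.7 − 3.952 = 3.748%.

The Solow residual grew 3.748%.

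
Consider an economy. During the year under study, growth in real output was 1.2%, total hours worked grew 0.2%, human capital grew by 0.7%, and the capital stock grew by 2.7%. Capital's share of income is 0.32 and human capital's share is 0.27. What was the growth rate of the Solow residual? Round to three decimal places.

0.065%

Labor's share = 1 − 0.32 − 0.27 = 0.41.
The capital stock: 0.32 × 2.7 = 0.864 pp.
Human capital: 0.27 × 0.7 = 0.189 pp.
Total hours worked: 0.41 × 0.2 = 0.082 pp.
TFP growth = 1.2 − 1.135 = 0.065%.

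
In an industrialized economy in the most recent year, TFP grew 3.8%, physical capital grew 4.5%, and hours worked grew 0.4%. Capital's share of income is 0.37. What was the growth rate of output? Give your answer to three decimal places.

5.717%

Labor's share = 1 − 0.37 = 0.63.
Physical capital: 0.37 × 4.5 = 1.665 pp.
Hours worked: 0.63 × 0.4 = 0.252 pp.
Output growth = 3.8 + 1.917 = 5.717%.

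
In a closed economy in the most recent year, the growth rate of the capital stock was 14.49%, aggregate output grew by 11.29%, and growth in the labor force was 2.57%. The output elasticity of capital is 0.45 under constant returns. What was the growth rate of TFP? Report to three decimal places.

3.356%

Labor's share = 1 − 0.45 = 0.55.
The capital stock: 0.45 × 14.49 = 6.5205 pp.
The labor force: 0.55 × 2.57 = 1.4135 pp.
TFP growth = 11.29 − 7.934 = 3.356%.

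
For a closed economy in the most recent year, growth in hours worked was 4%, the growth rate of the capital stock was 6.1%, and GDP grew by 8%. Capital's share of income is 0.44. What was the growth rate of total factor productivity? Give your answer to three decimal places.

3.076%

Labor's share = 1 − 0.44 = 0.56.
The capital stock: 0.44 × 6.1 = 2.684 pp.
Hours worked: 0.56 × 4 = 2.24 pp.
TFP growth = 8 − 4.924 = 3.076%.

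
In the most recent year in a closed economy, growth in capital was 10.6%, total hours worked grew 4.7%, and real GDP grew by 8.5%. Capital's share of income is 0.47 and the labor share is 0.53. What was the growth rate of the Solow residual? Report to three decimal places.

1.027%

Labor's share = 1 − 0.47 = 0.53.
Capital: 0.47 × 10.6 = 4.982 pp.
Total hours worked: 0.53 × 4.7 = 2.491 pp.
TFP growth = 8.5 − 7.473 = 1.027%.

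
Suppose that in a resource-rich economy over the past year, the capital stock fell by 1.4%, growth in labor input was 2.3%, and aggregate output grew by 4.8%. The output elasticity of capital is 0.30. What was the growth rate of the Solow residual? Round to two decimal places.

The Solow residual growth was 3.61%.

Labor's share = 1 − 0.3 = 0.7.
The capital stock: 0.3 × (-1.4) = -0.42 pp.
Labor input: 0.7 × 2.3 = 1.61 pp.
TFP growth = 4.8 − 1.19 = 3.61%.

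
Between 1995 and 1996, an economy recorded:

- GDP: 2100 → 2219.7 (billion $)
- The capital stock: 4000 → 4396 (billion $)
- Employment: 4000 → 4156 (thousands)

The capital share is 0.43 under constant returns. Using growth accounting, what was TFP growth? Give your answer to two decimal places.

-0.78%

GDP growth = (2219.7 − 2100) / 2100 = 5.7%.
The capital stock growth = (4396 − 4000) / 4000 = 9.9%.
Employment growth = (4156 − 4000) / 4000 = 3.9%.
Labor's share = 1 − 0.43 = 0.57.
The capital stock: 0.43 × 9.9 = 4.257 pp.
Employment: 0.57 × 3.9 = 2.223 pp.
TFP growth = 5.7 − 6.48 = -0.78%.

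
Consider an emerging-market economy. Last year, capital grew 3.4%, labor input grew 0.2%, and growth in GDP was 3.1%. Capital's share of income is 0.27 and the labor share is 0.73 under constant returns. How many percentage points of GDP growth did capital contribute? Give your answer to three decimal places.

0.918 percentage points

Contribution = share × growth = 0.27 × 3.4 = 0.918 pp.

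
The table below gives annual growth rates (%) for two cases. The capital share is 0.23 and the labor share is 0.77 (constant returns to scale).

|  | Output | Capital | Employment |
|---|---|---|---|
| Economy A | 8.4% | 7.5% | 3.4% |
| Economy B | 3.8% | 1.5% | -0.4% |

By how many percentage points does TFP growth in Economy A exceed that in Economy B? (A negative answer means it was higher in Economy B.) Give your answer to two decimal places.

Labor's share = 1 − 0.23 = 0.77.
Economy A: TFP = 8.4 − 1.725 − 2.618 = 4.057%.
Economy B: TFP = 3.8 − 0.345 + 0.308 = 3.763%.
Difference = 4.057 − (3.763) = 0.294 pp.

0.29 percentage points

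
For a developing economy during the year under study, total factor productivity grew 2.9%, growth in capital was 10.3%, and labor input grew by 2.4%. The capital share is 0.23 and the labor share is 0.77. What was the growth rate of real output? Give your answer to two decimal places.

Labor's share = 1 − 0.23 = 0.77.
Capital: 0.23 × 10.3 = 2.369 pp.
Labor input: 0.77 × 2.4 = 1.848 pp.
Output growth = 2.9 + 4.217 = 7.117%.

7.12%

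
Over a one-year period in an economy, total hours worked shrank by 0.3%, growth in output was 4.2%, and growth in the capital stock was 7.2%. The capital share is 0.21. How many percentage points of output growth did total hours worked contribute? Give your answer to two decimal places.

-0.24 pp

Labor's share = 1 − 0.21 = 0.79.
Contribution = share × growth = 0.79 × (-0.3) = -0.237 pp.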